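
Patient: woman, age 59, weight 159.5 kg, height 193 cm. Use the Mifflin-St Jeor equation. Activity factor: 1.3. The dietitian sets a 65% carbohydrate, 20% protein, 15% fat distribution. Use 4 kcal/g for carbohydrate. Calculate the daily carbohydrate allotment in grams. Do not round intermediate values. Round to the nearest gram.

Mifflin-St Jeor (female): BMR = 10(159.5) + 6.25(193) − 5(59) − 161 = 1595 + 1206.25 − 295 − 161 = 2345.25 kcal/day.
TEE = 2345.25 × 1.3 = 3048.825 kcal/day.
Carbohydrate energy = 65% × 3048.825 = 1981.7363 kcal.
Carbohydrate = 1981.7363 ÷ 4 kcal/g = 495.4341 g.

495 g/day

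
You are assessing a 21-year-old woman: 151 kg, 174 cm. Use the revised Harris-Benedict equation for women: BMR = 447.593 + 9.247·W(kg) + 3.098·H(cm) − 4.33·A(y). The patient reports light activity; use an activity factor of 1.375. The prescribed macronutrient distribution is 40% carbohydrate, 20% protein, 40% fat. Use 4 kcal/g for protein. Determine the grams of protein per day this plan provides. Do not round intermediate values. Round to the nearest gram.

158 g/day

Harris-Benedict: BMR = 447.593 + 9.247(151) + 3.098(174) − 4.33(21) = 2292.012 kcal/day.
TEE = 2292.012 × 1.375 = 3151.5165 kcal/day.
Protein energy = 20% × 3151.5165 = 630.3033 kcal.
Protein = 630.3033 ÷ 4 kcal/g = 157.5758 g.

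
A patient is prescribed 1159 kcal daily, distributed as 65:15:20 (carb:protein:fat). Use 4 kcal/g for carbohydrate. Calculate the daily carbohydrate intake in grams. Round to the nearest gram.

188 g/day

Carbohydrate energy = 65% × 1159 = 753.35 kcal.
At 4 kcal/g: 753.35 ÷ 4 = 188.3375 g.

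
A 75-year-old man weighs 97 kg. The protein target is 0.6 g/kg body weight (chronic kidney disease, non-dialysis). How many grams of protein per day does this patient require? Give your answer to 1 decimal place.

Protein = 0.6 g/kg × 97 kg = 58.2 g/day.

58.2 g/day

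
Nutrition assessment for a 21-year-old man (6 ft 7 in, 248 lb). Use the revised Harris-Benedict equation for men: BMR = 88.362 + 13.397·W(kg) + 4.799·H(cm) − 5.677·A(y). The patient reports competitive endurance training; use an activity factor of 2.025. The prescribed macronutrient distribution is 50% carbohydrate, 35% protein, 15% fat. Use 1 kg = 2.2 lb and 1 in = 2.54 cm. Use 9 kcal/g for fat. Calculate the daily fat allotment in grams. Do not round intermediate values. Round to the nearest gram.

82 g/day

Convert to metric: weight = 248 ÷ 2.2 = 112.7273 kg; height = (6×12 + 7) × 2.54 = 79 × 2.54 = 200.66 cm.
Harris-Benedict: BMR = 88.362 + 13.397(112.7273) + 4.799(200.66) − 5.677(21) = 2442.3196 kcal/day.
TEE = 2442.3196 × 2.025 = 4945.6972 kcal/day.
Fat energy = 15% × 4945.6972 = 741.8546 kcal.
Fat = 741.8546 ÷ 9 kcal/g = 82.4283 g.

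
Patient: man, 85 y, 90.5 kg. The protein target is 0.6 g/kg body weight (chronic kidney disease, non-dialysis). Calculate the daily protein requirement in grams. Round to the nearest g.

Protein = 0.6 g/kg × 90.5 kg = 54.3 g/day.

54 g/day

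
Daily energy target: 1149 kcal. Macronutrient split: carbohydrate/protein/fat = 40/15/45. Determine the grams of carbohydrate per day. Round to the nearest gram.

Carbohydrate energy = 40% × 1149 = 459.6 kcal.
At 4 kcal/g: 459.6 ÷ 4 = 114.9 g.

115 g/day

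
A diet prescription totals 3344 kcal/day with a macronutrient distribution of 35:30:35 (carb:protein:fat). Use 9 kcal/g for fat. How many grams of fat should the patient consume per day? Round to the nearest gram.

Fat energy = 35% × 3344 = 1170.4 kcal.
At 9 kcal/g: 1170.4 ÷ 9 = 130.0444 g.

130 g/day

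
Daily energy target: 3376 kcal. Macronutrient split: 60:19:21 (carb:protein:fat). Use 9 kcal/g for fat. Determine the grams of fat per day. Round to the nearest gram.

Fat energy = 21% × 3376 = 708.96 kcal.
At 9 kcal/g: 708.96 ÷ 9 = 78.7733 g.

79 g/day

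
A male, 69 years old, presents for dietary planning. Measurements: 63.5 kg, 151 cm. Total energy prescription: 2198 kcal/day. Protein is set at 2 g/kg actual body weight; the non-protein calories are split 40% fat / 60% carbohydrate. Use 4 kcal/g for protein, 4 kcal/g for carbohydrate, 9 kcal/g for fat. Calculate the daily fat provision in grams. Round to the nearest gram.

75 g/day

Protein = 2 × 63.5 = 127 g → 127 × 4 = 508 kcal.
Non-protein calories = 2198 − 508 = 1690 kcal.
Fat: 40% × 1690 = 676 kcal; carbohydrate: 1014 kcal.
Fat: 676 kcal ÷ 9 kcal/g = 75.1111 g.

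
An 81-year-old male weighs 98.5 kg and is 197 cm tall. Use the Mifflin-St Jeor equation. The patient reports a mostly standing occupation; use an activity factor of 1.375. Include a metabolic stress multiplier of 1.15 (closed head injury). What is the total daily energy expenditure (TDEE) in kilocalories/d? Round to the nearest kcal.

2872 kilocalories/d

Mifflin-St Jeor (male): BMR = 10(98.5) + 6.25(197) − 5(81) + 5 = 985 + 1231.25 − 405 + 5 = 1816.25 kcal/day.
TEE = BMR × activity factor = 1816.25 × 1.375 = 2497.3438 kcal/day.
Apply stress factor: 2497.3438 × 1.15 = 2871.9453 kcal/day.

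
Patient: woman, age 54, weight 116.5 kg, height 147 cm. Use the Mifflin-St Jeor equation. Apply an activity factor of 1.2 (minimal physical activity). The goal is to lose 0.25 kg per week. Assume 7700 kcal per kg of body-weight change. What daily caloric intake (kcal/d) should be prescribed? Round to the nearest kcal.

Mifflin-St Jeor (female): BMR = 10(116.5) + 6.25(147) − 5(54) − 161 = 1165 + 918.75 − 270 − 161 = 1652.75 kcal/day.
TEE = 1652.75 × 1.2 = 1983.3 kcal/day.
Required daily deficit = 0.25 × 7700 ÷ 7 = 275 kcal/day.
Target intake = 1983.3 − 275 = 1708.3 kcal/day.

1708 kcal/d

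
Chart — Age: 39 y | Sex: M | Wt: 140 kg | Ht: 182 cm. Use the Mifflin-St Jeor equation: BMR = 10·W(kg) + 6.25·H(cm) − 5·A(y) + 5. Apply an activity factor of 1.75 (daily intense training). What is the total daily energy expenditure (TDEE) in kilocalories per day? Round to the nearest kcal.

4108 kilocalories per day

Mifflin-St Jeor (male): BMR = 10(140) + 6.25(182) − 5(39) + 5 = 1400 + 1137.5 − 195 + 5 = 2347.5 kcal/day.
TEE = BMR × activity factor = 2347.5 × 1.75 = 4108.125 kcal/day.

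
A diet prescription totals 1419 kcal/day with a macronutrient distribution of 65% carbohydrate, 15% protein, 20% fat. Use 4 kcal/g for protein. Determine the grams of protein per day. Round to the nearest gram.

Protein energy = 15% × 1419 = 212.85 kcal.
At 4 kcal/g: 212.85 ÷ 4 = 53.2125 g.

53 g/day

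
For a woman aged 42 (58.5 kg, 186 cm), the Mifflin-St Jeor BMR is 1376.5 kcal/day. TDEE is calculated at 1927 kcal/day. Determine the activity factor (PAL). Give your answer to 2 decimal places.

1.40

Activity factor = TEE ÷ BMR = 1927 ÷ 1376.5 = 1.4.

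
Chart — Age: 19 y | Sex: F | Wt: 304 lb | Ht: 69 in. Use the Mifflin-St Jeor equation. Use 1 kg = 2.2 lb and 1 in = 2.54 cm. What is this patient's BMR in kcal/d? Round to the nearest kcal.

Convert to metric: weight = 304 ÷ 2.2 = 138.1818 kg; height = 69 × 2.54 = 175.26 cm.
Mifflin-St Jeor (female): BMR = 10(138.1818) + 6.25(175.26) − 5(19) − 161 = 1381.8182 + 1095.375 − 95 − 161 = 2221.1932 kcal/day.

2221 kcal/d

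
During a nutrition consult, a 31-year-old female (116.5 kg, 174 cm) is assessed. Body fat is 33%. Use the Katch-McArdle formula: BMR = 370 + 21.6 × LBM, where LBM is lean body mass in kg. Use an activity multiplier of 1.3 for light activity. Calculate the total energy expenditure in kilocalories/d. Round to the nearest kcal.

LBM = 116.5 × (1 − 0.33) = 78.055 kg. Katch-McArdle: BMR = 370 + 21.6 × 78.055 = 2055.988 kcal/day.
TEE = BMR × activity factor = 2055.988 × 1.3 = 2672.7844 kcal/day.

2673 kilocalories/d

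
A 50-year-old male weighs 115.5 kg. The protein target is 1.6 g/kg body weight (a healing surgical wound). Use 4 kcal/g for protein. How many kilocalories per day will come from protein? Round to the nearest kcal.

739 kcal/day

Protein = 1.6 g/kg × 115.5 kg = 184.8 g/day.
Protein energy = 184.8 g × 4 kcal/g = 739.2 kcal/day.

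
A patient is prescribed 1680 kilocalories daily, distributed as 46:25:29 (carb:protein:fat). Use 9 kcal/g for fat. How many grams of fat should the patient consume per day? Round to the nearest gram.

54 g/day

Fat energy = 29% × 1680 = 487.2 kcal.
At 9 kcal/g: 487.2 ÷ 9 = 54.1333 g.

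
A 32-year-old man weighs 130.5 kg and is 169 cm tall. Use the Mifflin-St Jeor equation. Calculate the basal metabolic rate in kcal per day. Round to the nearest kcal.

2206 kcal per day

Mifflin-St Jeor (male): BMR = 10(130.5) + 6.25(169) − 5(32) + 5 = 1305 + 1056.25 − 160 + 5 = 2206.25 kcal/day.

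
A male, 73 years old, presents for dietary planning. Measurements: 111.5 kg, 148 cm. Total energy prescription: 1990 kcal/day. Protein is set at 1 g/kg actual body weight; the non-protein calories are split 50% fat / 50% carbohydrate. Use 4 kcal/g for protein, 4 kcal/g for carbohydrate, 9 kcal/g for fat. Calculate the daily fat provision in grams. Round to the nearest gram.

Protein = 1 × 111.5 = 111.5 g → 111.5 × 4 = 446 kcal.
Non-protein calories = 1990 − 446 = 1544 kcal.
Fat: 50% × 1544 = 772 kcal; carbohydrate: 772 kcal.
Fat: 772 kcal ÷ 9 kcal/g = 85.7778 g.

86 g/day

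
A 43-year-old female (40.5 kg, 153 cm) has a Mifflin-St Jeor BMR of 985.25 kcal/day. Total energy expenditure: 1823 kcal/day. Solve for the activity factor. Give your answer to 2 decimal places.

Activity factor = TEE ÷ BMR = 1823 ÷ 985.25 = 1.85.

1.85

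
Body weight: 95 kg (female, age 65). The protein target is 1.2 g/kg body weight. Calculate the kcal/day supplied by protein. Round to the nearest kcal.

456 kcal/day

Protein = 1.2 g/kg × 95 kg = 114 g/day.
Protein energy = 114 g × 4 kcal/g = 456 kcal/day.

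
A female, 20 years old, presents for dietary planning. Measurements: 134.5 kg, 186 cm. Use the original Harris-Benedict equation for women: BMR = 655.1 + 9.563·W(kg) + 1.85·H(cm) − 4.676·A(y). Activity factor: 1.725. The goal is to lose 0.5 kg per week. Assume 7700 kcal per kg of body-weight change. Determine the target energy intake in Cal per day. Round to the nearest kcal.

Harris-Benedict: BMR = 655.1 + 9.563(134.5) + 1.85(186) − 4.676(20) = 2191.9035 kcal/day.
TEE = 2191.9035 × 1.725 = 3781.0335 kcal/day.
Required daily deficit = 0.5 × 7700 ÷ 7 = 550 kcal/day.
Target intake = 3781.0335 − 550 = 3231.0335 kcal/day.

3231 Cal per day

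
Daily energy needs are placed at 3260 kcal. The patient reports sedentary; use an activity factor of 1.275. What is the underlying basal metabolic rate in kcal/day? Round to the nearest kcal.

BMR = TEE ÷ activity factor = 3260 ÷ 1.275 = 2556.8627 kcal/day.

2557 kcal/day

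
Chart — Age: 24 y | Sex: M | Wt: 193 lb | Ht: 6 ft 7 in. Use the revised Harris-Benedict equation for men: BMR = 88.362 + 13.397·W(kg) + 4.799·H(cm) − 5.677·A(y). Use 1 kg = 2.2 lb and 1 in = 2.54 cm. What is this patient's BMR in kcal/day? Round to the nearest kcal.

2090 kcal/day

Convert to metric: weight = 193 ÷ 2.2 = 87.7273 kg; height = (6×12 + 7) × 2.54 = 79 × 2.54 = 200.66 cm.
Harris-Benedict: BMR = 88.362 + 13.397(87.7273) + 4.799(200.66) − 5.677(24) = 2090.3636 kcal/day.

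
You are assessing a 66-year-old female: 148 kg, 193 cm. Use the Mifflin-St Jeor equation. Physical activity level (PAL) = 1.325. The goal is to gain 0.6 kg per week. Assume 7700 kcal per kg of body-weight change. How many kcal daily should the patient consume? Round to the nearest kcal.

3569 kcal daily

Mifflin-St Jeor (female): BMR = 10(148) + 6.25(193) − 5(66) − 161 = 1480 + 1206.25 − 330 − 161 = 2195.25 kcal/day.
TEE = 2195.25 × 1.325 = 2908.7063 kcal/day.
Required daily surplus = 0.6 × 7700 ÷ 7 = 660 kcal/day.
Target intake = 2908.7063 + 660 = 3568.7063 kcal/day.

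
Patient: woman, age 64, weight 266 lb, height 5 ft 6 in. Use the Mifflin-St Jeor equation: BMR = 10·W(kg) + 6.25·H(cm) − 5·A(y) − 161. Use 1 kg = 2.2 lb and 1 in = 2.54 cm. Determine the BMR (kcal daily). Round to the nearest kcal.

Convert to metric: weight = 266 ÷ 2.2 = 120.9091 kg; height = (5×12 + 6) × 2.54 = 66 × 2.54 = 167.64 cm.
Mifflin-St Jeor (female): BMR = 10(120.9091) + 6.25(167.64) − 5(64) − 161 = 1209.0909 + 1047.75 − 320 − 161 = 1775.8409 kcal/day.

1776 kcal daily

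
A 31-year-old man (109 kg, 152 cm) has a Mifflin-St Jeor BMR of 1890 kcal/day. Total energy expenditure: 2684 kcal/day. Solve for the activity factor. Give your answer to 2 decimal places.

Activity factor = TEE ÷ BMR = 2684 ÷ 1890 = 1.42.

1.42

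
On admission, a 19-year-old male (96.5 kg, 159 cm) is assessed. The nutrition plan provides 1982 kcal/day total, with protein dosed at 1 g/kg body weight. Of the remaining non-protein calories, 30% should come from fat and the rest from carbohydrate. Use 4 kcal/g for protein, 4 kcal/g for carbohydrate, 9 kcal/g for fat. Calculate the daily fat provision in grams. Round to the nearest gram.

53 g/day

Protein = 1 × 96.5 = 96.5 g → 96.5 × 4 = 386 kcal.
Non-protein calories = 1982 − 386 = 1596 kcal.
Fat: 30% × 1596 = 478.8 kcal; carbohydrate: 1117.2 kcal.
Fat: 478.8 kcal ÷ 9 kcal/g = 53.2 g.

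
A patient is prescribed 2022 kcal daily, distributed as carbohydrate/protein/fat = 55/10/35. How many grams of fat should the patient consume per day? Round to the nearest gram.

Fat energy = 35% × 2022 = 707.7 kcal.
At 9 kcal/g: 707.7 ÷ 9 = 78.6333 g.

79 g/day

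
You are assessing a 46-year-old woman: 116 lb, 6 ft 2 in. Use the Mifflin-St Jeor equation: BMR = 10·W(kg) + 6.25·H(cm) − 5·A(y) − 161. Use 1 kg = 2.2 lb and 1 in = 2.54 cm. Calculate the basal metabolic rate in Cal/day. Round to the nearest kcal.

1311 Cal/day

Convert to metric: weight = 116 ÷ 2.2 = 52.7273 kg; height = (6×12 + 2) × 2.54 = 74 × 2.54 = 187.96 cm.
Mifflin-St Jeor (female): BMR = 10(52.7273) + 6.25(187.96) − 5(46) − 161 = 527.2727 + 1174.75 − 230 − 161 = 1311.0227 kcal/day.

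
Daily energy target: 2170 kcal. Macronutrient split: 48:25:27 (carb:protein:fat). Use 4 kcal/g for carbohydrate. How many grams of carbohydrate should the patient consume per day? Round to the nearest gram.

260 g/day

Carbohydrate energy = 48% × 2170 = 1041.6 kcal.
At 4 kcal/g: 1041.6 ÷ 4 = 260.4 g.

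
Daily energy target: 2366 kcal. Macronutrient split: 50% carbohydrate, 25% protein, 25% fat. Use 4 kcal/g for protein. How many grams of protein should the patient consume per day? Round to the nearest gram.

148 g/day

Protein energy = 25% × 2366 = 591.5 kcal.
At 4 kcal/g: 591.5 ÷ 4 = 147.875 g.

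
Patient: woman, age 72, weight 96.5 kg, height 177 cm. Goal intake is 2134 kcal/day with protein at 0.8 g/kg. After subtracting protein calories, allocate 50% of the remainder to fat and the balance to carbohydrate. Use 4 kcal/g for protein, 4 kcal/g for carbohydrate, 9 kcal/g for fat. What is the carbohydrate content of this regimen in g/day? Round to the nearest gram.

228 g/day

Protein = 0.8 × 96.5 = 77.2 g → 77.2 × 4 = 308.8 kcal.
Non-protein calories = 2134 − 308.8 = 1825.2 kcal.
Fat: 50% × 1825.2 = 912.6 kcal; carbohydrate: 912.6 kcal.
Carbohydrate: 912.6 kcal ÷ 4 kcal/g = 228.15 g.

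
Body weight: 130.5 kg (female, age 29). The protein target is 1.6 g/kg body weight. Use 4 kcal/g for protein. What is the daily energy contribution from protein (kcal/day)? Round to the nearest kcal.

835 kcal/day

Protein = 1.6 g/kg × 130.5 kg = 208.8 g/day.
Protein energy = 208.8 g × 4 kcal/g = 835.2 kcal/day.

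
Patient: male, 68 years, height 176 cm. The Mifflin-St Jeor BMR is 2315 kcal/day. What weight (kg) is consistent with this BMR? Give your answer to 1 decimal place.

155.0 kg

2315 = 10·W + 6.25(176) − 5(68) + 5
10·W = 2315 − 765 = 1550, so W = 155 kg.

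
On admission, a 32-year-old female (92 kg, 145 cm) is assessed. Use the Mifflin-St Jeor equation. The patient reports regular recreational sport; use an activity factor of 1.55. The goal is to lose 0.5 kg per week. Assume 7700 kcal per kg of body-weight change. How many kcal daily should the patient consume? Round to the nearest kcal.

1783 kcal daily

Mifflin-St Jeor (female): BMR = 10(92) + 6.25(145) − 5(32) − 161 = 920 + 906.25 − 160 − 161 = 1505.25 kcal/day.
TEE = 1505.25 × 1.55 = 2333.1375 kcal/day.
Required daily deficit = 0.5 × 7700 ÷ 7 = 550 kcal/day.
Target intake = 2333.1375 − 550 = 1783.1375 kcal/day.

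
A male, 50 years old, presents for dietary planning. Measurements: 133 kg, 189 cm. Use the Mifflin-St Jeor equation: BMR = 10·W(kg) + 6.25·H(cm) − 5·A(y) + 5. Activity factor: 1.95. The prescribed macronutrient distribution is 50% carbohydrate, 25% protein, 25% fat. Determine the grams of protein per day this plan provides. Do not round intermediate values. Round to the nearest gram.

Mifflin-St Jeor (male): BMR = 10(133) + 6.25(189) − 5(50) + 5 = 1330 + 1181.25 − 250 + 5 = 2266.25 kcal/day.
TEE = 2266.25 × 1.95 = 4419.1875 kcal/day.
Protein energy = 25% × 4419.1875 = 1104.7969 kcal.
Protein = 1104.7969 ÷ 4 kcal/g = 276.1992 g.

276 g/day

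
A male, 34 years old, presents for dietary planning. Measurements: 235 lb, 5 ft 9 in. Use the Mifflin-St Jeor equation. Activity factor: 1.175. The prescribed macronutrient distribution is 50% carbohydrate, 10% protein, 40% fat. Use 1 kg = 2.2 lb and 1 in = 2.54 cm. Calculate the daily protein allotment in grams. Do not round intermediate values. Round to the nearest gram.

59 g/day

Convert to metric: weight = 235 ÷ 2.2 = 106.8182 kg; height = (5×12 + 9) × 2.54 = 69 × 2.54 = 175.26 cm.
Mifflin-St Jeor (male): BMR = 10(106.8182) + 6.25(175.26) − 5(34) + 5 = 1068.1818 + 1095.375 − 170 + 5 = 1998.5568 kcal/day.
TEE = 1998.5568 × 1.175 = 2348.3043 kcal/day.
Protein energy = 10% × 2348.3043 = 234.8304 kcal.
Protein = 234.8304 ÷ 4 kcal/g = 58.7076 g.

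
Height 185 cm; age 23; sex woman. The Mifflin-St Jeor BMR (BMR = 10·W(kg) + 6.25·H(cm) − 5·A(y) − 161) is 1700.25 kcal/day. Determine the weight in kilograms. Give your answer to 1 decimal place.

1700.25 = 10·W + 6.25(185) − 5(23) − 161
10·W = 1700.25 − 880.25 = 820, so W = 82 kg.

82.0 kg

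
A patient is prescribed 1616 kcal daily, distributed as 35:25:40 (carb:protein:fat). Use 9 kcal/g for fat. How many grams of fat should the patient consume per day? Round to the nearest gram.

Fat energy = 40% × 1616 = 646.4 kcal.
At 9 kcal/g: 646.4 ÷ 9 = 71.8222 g.

72 g/day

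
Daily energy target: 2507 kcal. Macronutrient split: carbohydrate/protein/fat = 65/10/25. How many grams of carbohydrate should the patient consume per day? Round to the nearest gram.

Carbohydrate energy = 65% × 2507 = 1629.55 kcal.
At 4 kcal/g: 1629.55 ÷ 4 = 407.3875 g.

407 g/day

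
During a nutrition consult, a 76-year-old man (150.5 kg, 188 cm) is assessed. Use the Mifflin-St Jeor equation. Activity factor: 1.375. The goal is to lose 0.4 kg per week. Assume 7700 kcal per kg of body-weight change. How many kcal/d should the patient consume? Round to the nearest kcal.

2729 kcal/d

Mifflin-St Jeor (male): BMR = 10(150.5) + 6.25(188) − 5(76) + 5 = 1505 + 1175 − 380 + 5 = 2305 kcal/day.
TEE = 2305 × 1.375 = 3169.375 kcal/day.
Required daily deficit = 0.4 × 7700 ÷ 7 = 440 kcal/day.
Target intake = 3169.375 − 440 = 2729.375 kcal/day.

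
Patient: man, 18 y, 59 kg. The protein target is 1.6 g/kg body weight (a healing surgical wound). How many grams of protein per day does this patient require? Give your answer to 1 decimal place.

Protein = 1.6 g/kg × 59 kg = 94.4 g/day.

94.4 g/day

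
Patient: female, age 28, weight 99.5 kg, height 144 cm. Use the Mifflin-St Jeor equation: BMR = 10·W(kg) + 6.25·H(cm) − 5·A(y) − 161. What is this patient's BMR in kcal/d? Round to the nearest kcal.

1594 kcal/d

Mifflin-St Jeor (female): BMR = 10(99.5) + 6.25(144) − 5(28) − 161 = 995 + 900 − 140 − 161 = 1594 kcal/day.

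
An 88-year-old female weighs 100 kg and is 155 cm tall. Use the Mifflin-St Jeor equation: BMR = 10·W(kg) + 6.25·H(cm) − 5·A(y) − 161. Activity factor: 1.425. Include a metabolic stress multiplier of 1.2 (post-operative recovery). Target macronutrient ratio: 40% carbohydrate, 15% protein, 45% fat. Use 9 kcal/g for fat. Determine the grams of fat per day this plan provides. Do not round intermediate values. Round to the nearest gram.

Mifflin-St Jeor (female): BMR = 10(100) + 6.25(155) − 5(88) − 161 = 1000 + 968.75 − 440 − 161 = 1367.75 kcal/day.
TEE = 1367.75 × 1.425 = 1949.0438 kcal/day.
With stress factor 1.2: 1949.0438 × 1.2 = 2338.8525 kcal/day.
Fat energy = 45% × 2338.8525 = 1052.4836 kcal.
Fat = 1052.4836 ÷ 9 kcal/g = 116.9426 g.

117 g/day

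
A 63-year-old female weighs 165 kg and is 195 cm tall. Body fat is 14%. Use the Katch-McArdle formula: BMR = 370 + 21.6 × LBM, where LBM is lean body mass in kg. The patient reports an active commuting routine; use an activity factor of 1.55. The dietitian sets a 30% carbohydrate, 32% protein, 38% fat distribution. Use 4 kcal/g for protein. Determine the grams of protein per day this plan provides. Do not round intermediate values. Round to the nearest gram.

426 g/day

LBM = 165 × (1 − 0.14) = 141.9 kg. Katch-McArdle: BMR = 370 + 21.6 × 141.9 = 3435.04 kcal/day.
TEE = 3435.04 × 1.55 = 5324.312 kcal/day.
Protein energy = 32% × 5324.312 = 1703.7798 kcal.
Protein = 1703.7798 ÷ 4 kcal/g = 425.945 g.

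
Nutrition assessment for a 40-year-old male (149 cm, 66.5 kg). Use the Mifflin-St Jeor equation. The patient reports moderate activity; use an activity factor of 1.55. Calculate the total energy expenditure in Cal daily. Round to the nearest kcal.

2172 Cal daily

Mifflin-St Jeor (male): BMR = 10(66.5) + 6.25(149) − 5(40) + 5 = 665 + 931.25 − 200 + 5 = 1401.25 kcal/day.
TEE = BMR × activity factor = 1401.25 × 1.55 = 2171.9375 kcal/day.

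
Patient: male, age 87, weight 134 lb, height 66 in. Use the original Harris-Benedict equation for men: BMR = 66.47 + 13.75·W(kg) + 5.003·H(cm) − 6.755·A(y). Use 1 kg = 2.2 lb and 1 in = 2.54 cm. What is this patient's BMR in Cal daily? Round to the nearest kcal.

Convert to metric: weight = 134 ÷ 2.2 = 60.9091 kg; height = 66 × 2.54 = 167.64 cm.
Harris-Benedict: BMR = 66.47 + 13.75(60.9091) + 5.003(167.64) − 6.755(87) = 1154.9879 kcal/day.

1155 Cal daily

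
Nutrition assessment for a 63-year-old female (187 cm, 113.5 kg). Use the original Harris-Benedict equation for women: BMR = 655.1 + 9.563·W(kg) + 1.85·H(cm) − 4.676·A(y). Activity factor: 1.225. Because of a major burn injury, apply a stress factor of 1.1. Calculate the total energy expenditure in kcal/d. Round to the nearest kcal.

Harris-Benedict: BMR = 655.1 + 9.563(113.5) + 1.85(187) − 4.676(63) = 1791.8625 kcal/day.
TEE = BMR × activity factor = 1791.8625 × 1.225 = 2195.0316 kcal/day.
Apply stress factor: 2195.0316 × 1.1 = 2414.5347 kcal/day.

2415 kcal/d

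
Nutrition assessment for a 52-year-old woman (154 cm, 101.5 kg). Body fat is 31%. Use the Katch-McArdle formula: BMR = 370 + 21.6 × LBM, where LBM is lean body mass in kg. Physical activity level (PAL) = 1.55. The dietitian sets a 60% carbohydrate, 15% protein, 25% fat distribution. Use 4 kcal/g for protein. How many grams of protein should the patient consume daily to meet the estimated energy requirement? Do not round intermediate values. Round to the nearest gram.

109 g/day

LBM = 101.5 × (1 − 0.31) = 70.035 kg. Katch-McArdle: BMR = 370 + 21.6 × 70.035 = 1882.756 kcal/day.
TEE = 1882.756 × 1.55 = 2918.2718 kcal/day.
Protein energy = 15% × 2918.2718 = 437.7408 kcal.
Protein = 437.7408 ÷ 4 kcal/g = 109.4352 g.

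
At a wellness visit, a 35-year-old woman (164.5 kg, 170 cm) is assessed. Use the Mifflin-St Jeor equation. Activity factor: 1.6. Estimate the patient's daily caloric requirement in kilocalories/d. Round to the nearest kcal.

Mifflin-St Jeor (female): BMR = 10(164.5) + 6.25(170) − 5(35) − 161 = 1645 + 1062.5 − 175 − 161 = 2371.5 kcal/day.
TEE = BMR × activity factor = 2371.5 × 1.6 = 3794.4 kcal/day.

3794 kilocalories/d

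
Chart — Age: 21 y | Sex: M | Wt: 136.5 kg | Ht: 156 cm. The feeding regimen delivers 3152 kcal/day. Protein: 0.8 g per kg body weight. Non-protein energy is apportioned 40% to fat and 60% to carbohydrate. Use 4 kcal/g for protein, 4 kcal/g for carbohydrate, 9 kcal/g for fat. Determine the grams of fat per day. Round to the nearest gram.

121 g/day

Protein = 0.8 × 136.5 = 109.2 g → 109.2 × 4 = 436.8 kcal.
Non-protein calories = 3152 − 436.8 = 2715.2 kcal.
Fat: 40% × 2715.2 = 1086.08 kcal; carbohydrate: 1629.12 kcal.
Fat: 1086.08 kcal ÷ 9 kcal/g = 120.6756 g.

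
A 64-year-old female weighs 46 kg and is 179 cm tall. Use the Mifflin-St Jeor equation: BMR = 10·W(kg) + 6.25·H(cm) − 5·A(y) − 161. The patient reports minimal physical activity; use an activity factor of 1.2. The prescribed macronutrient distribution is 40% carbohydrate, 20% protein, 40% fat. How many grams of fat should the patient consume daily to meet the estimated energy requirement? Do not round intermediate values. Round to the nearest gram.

Mifflin-St Jeor (female): BMR = 10(46) + 6.25(179) − 5(64) − 161 = 460 + 1118.75 − 320 − 161 = 1097.75 kcal/day.
TEE = 1097.75 × 1.2 = 1317.3 kcal/day.
Fat energy = 40% × 1317.3 = 526.92 kcal.
Fat = 526.92 ÷ 9 kcal/g = 58.5467 g.

59 g/day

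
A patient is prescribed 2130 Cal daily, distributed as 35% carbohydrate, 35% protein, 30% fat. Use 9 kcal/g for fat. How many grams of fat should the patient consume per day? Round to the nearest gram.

Fat energy = 30% × 2130 = 639 kcal.
At 9 kcal/g: 639 ÷ 9 = 71 g.

71 g/day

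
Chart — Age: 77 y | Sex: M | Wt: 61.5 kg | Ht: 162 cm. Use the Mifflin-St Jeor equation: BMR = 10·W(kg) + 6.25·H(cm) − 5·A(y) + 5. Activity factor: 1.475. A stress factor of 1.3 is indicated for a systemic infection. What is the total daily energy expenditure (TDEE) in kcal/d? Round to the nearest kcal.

2392 kcal/d

Mifflin-St Jeor (male): BMR = 10(61.5) + 6.25(162) − 5(77) + 5 = 615 + 1012.5 − 385 + 5 = 1247.5 kcal/day.
TEE = BMR × activity factor = 1247.5 × 1.475 = 1840.0625 kcal/day.
Apply stress factor: 1840.0625 × 1.3 = 2392.0813 kcal/day.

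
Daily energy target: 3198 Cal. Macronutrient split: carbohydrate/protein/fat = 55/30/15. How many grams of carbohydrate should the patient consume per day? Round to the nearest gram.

Carbohydrate energy = 55% × 3198 = 1758.9 kcal.
At 4 kcal/g: 1758.9 ÷ 4 = 439.725 g.

440 g/day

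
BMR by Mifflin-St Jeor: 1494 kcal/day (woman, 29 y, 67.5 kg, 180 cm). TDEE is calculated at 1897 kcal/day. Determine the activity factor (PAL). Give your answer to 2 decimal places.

Activity factor = TEE ÷ BMR = 1897 ÷ 1494 = 1.27.

1.27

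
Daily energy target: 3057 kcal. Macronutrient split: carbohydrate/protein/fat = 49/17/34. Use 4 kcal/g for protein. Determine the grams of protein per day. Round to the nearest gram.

130 g/day

Protein energy = 17% × 3057 = 519.69 kcal.
At 4 kcal/g: 519.69 ÷ 4 = 129.9225 g.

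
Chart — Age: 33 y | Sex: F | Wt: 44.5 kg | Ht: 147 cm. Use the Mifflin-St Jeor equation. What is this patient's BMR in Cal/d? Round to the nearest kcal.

Mifflin-St Jeor (female): BMR = 10(44.5) + 6.25(147) − 5(33) − 161 = 445 + 918.75 − 165 − 161 = 1037.75 kcal/day.

1038 Cal/d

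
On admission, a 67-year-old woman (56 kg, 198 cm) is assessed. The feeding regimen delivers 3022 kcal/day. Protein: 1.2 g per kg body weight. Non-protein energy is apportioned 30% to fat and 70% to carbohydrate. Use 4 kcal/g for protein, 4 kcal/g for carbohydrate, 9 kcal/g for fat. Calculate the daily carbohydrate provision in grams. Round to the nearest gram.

Protein = 1.2 × 56 = 67.2 g → 67.2 × 4 = 268.8 kcal.
Non-protein calories = 3022 − 268.8 = 2753.2 kcal.
Fat: 30% × 2753.2 = 825.96 kcal; carbohydrate: 1927.24 kcal.
Carbohydrate: 1927.24 kcal ÷ 4 kcal/g = 481.81 g.

482 g/day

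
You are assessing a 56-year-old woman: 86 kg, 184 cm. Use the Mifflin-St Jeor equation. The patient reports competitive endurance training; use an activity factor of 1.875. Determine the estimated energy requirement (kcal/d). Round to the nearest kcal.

Mifflin-St Jeor (female): BMR = 10(86) + 6.25(184) − 5(56) − 161 = 860 + 1150 − 280 − 161 = 1569 kcal/day.
TEE = BMR × activity factor = 1569 × 1.875 = 2941.875 kcal/day.

2942 kcal/d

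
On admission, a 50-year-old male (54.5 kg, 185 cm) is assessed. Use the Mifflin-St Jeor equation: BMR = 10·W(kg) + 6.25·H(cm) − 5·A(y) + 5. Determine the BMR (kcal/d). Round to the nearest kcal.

1456 kcal/d

Mifflin-St Jeor (male): BMR = 10(54.5) + 6.25(185) − 5(50) + 5 = 545 + 1156.25 − 250 + 5 = 1456.25 kcal/day.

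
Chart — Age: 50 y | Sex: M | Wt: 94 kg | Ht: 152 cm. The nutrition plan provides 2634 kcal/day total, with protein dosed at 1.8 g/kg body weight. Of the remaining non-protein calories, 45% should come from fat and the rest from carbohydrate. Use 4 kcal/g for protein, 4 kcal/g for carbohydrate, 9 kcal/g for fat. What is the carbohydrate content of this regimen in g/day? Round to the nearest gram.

269 g/day

Protein = 1.8 × 94 = 169.2 g → 169.2 × 4 = 676.8 kcal.
Non-protein calories = 2634 − 676.8 = 1957.2 kcal.
Fat: 45% × 1957.2 = 880.74 kcal; carbohydrate: 1076.46 kcal.
Carbohydrate: 1076.46 kcal ÷ 4 kcal/g = 269.115 g.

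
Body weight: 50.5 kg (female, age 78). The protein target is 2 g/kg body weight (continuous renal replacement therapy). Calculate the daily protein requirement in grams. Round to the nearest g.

Protein = 2 g/kg × 50.5 kg = 101 g/day.

101 g/day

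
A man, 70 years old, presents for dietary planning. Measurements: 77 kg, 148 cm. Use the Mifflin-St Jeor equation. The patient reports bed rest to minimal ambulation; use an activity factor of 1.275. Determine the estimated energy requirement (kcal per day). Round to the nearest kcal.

1721 kcal per day

Mifflin-St Jeor (male): BMR = 10(77) + 6.25(148) − 5(70) + 5 = 770 + 925 − 350 + 5 = 1350 kcal/day.
TEE = BMR × activity factor = 1350 × 1.275 = 1721.25 kcal/day.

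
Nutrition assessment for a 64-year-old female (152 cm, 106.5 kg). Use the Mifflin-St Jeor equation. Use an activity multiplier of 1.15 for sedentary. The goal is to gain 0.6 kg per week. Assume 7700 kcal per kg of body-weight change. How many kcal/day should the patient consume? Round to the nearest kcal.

2424 kcal/day

Mifflin-St Jeor (female): BMR = 10(106.5) + 6.25(152) − 5(64) − 161 = 1065 + 950 − 320 − 161 = 1534 kcal/day.
TEE = 1534 × 1.15 = 1764.1 kcal/day.
Required daily surplus = 0.6 × 7700 ÷ 7 = 660 kcal/day.
Target intake = 1764.1 + 660 = 2424.1 kcal/day.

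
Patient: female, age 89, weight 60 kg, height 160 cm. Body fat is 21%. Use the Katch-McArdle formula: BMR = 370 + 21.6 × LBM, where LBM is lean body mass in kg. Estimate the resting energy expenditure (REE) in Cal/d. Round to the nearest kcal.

1394 Cal/d

LBM = 60 × (1 − 0.21) = 47.4 kg. Katch-McArdle: BMR = 370 + 21.6 × 47.4 = 1393.84 kcal/day.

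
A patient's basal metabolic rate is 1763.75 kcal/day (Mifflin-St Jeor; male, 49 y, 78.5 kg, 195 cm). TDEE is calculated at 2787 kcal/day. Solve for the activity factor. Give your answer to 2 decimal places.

Activity factor = TEE ÷ BMR = 2787 ÷ 1763.75 = 1.58.

1.58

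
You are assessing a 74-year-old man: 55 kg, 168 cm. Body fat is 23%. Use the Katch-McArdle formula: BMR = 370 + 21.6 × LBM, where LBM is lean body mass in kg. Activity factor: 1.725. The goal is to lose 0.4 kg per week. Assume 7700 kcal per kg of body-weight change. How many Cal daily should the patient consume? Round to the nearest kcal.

LBM = 55 × (1 − 0.23) = 42.35 kg. Katch-McArdle: BMR = 370 + 21.6 × 42.35 = 1284.76 kcal/day.
TEE = 1284.76 × 1.725 = 2216.211 kcal/day.
Required daily deficit = 0.4 × 7700 ÷ 7 = 440 kcal/day.
Target intake = 2216.211 − 440 = 1776.211 kcal/day.

1776 Cal daily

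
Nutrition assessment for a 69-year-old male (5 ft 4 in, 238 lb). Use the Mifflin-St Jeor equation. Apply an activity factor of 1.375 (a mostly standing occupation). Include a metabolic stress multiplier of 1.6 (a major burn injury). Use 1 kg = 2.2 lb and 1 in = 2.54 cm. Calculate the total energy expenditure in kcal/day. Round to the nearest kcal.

Convert to metric: weight = 238 ÷ 2.2 = 108.1818 kg; height = (5×12 + 4) × 2.54 = 64 × 2.54 = 162.56 cm.
Mifflin-St Jeor (male): BMR = 10(108.1818) + 6.25(162.56) − 5(69) + 5 = 1081.8182 + 1016 − 345 + 5 = 1757.8182 kcal/day.
TEE = BMR × activity factor = 1757.8182 × 1.375 = 2417 kcal/day.
Apply stress factor: 2417 × 1.6 = 3867.2 kcal/day.

3867 kcal/day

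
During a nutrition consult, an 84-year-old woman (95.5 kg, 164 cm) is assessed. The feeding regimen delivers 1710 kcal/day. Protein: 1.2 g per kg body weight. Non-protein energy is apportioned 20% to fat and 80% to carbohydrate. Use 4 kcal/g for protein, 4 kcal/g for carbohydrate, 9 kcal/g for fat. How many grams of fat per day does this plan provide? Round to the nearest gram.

28 g/day

Protein = 1.2 × 95.5 = 114.6 g → 114.6 × 4 = 458.4 kcal.
Non-protein calories = 1710 − 458.4 = 1251.6 kcal.
Fat: 20% × 1251.6 = 250.32 kcal; carbohydrate: 1001.28 kcal.
Fat: 250.32 kcal ÷ 9 kcal/g = 27.8133 g.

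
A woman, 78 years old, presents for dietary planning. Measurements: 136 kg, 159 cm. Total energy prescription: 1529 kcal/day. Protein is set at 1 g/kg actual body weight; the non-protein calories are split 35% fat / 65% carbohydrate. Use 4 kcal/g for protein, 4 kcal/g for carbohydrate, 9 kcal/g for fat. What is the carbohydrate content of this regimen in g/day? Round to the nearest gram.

160 g/day

Protein = 1 × 136 = 136 g → 136 × 4 = 544 kcal.
Non-protein calories = 1529 − 544 = 985 kcal.
Fat: 35% × 985 = 344.75 kcal; carbohydrate: 640.25 kcal.
Carbohydrate: 640.25 kcal ÷ 4 kcal/g = 160.0625 g.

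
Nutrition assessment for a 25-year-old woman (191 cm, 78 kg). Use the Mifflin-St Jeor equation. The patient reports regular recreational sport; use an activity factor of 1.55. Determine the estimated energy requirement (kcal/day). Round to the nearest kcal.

2616 kcal/day

Mifflin-St Jeor (female): BMR = 10(78) + 6.25(191) − 5(25) − 161 = 780 + 1193.75 − 125 − 161 = 1687.75 kcal/day.
TEE = BMR × activity factor = 1687.75 × 1.55 = 2616.0125 kcal/day.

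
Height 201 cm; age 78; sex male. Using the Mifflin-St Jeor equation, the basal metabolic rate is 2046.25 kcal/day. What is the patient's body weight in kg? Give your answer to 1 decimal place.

2046.25 = 10·W + 6.25(201) − 5(78) + 5
10·W = 2046.25 − 871.25 = 1175, so W = 117.5 kg.

117.5 kg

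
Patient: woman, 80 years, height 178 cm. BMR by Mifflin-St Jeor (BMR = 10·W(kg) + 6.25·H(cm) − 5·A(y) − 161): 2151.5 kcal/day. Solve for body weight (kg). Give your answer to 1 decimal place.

2151.5 = 10·W + 6.25(178) − 5(80) − 161
10·W = 2151.5 − 551.5 = 1600, so W = 160 kg.

160.0 kg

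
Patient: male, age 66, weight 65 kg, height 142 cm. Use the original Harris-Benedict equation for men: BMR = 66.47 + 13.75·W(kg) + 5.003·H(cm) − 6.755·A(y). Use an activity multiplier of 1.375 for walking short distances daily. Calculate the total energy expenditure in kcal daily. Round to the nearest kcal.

Harris-Benedict: BMR = 66.47 + 13.75(65) + 5.003(142) − 6.755(66) = 1224.816 kcal/day.
TEE = BMR × activity factor = 1224.816 × 1.375 = 1684.122 kcal/day.

1684 kcal daily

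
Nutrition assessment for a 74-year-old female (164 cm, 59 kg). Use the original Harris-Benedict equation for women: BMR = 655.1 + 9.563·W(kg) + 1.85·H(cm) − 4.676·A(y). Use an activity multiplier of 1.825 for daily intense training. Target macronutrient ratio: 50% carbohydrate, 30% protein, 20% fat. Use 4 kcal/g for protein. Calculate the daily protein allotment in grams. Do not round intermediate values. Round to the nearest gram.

Harris-Benedict: BMR = 655.1 + 9.563(59) + 1.85(164) − 4.676(74) = 1176.693 kcal/day.
TEE = 1176.693 × 1.825 = 2147.4647 kcal/day.
Protein energy = 30% × 2147.4647 = 644.2394 kcal.
Protein = 644.2394 ÷ 4 kcal/g = 161.0599 g.

161 g/day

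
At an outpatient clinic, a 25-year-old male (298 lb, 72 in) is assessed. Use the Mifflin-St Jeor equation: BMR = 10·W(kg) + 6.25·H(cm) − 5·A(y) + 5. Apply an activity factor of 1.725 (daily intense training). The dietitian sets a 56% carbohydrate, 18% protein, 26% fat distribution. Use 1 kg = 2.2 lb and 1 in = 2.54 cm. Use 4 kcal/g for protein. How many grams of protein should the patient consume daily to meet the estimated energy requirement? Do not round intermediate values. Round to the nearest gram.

185 g/day

Convert to metric: weight = 298 ÷ 2.2 = 135.4545 kg; height = 72 × 2.54 = 182.88 cm.
Mifflin-St Jeor (male): BMR = 10(135.4545) + 6.25(182.88) − 5(25) + 5 = 1354.5455 + 1143 − 125 + 5 = 2377.5455 kcal/day.
TEE = 2377.5455 × 1.725 = 4101.2659 kcal/day.
Protein energy = 18% × 4101.2659 = 738.2279 kcal.
Protein = 738.2279 ÷ 4 kcal/g = 184.557 g.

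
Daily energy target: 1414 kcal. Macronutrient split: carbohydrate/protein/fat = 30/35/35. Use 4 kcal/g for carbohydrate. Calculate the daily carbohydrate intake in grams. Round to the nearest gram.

Carbohydrate energy = 30% × 1414 = 424.2 kcal.
At 4 kcal/g: 424.2 ÷ 4 = 106.05 g.

106 g/day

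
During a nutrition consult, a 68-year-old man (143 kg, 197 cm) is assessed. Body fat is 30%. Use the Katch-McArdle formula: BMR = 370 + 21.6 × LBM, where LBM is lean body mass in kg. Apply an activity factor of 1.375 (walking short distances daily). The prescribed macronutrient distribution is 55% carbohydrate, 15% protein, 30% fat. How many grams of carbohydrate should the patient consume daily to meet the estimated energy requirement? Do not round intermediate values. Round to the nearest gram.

479 g/day

LBM = 143 × (1 − 0.3) = 100.1 kg. Katch-McArdle: BMR = 370 + 21.6 × 100.1 = 2532.16 kcal/day.
TEE = 2532.16 × 1.375 = 3481.72 kcal/day.
Carbohydrate energy = 55% × 3481.72 = 1914.946 kcal.
Carbohydrate = 1914.946 ÷ 4 kcal/g = 478.7365 g.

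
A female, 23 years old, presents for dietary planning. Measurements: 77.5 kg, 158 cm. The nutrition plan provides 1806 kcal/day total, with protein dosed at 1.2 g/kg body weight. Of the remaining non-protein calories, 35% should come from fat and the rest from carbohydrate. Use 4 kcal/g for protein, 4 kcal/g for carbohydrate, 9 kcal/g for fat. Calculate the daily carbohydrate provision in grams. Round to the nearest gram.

Protein = 1.2 × 77.5 = 93 g → 93 × 4 = 372 kcal.
Non-protein calories = 1806 − 372 = 1434 kcal.
Fat: 35% × 1434 = 501.9 kcal; carbohydrate: 932.1 kcal.
Carbohydrate: 932.1 kcal ÷ 4 kcal/g = 233.025 g.

233 g/day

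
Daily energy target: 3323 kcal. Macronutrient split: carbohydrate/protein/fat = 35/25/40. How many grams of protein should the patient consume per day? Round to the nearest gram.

Protein energy = 25% × 3323 = 830.75 kcal.
At 4 kcal/g: 830.75 ÷ 4 = 207.6875 g.

208 g/day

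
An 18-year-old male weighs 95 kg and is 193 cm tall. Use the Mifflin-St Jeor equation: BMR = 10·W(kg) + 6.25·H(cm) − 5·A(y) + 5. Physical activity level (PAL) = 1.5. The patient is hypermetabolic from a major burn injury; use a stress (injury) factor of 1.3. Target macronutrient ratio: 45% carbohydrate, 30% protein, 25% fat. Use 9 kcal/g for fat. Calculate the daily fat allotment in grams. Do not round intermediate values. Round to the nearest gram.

Mifflin-St Jeor (male): BMR = 10(95) + 6.25(193) − 5(18) + 5 = 950 + 1206.25 − 90 + 5 = 2071.25 kcal/day.
TEE = 2071.25 × 1.5 = 3106.875 kcal/day.
With stress factor 1.3: 3106.875 × 1.3 = 4038.9375 kcal/day.
Fat energy = 25% × 4038.9375 = 1009.7344 kcal.
Fat = 1009.7344 ÷ 9 kcal/g = 112.1927 g.

112 g/day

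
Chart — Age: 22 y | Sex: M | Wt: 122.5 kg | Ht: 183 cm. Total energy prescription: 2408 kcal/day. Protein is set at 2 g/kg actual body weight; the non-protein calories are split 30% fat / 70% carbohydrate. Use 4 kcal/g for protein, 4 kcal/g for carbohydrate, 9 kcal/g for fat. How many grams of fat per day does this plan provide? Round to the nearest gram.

Protein = 2 × 122.5 = 245 g → 245 × 4 = 980 kcal.
Non-protein calories = 2408 − 980 = 1428 kcal.
Fat: 30% × 1428 = 428.4 kcal; carbohydrate: 999.6 kcal.
Fat: 428.4 kcal ÷ 9 kcal/g = 47.6 g.

48 g/day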